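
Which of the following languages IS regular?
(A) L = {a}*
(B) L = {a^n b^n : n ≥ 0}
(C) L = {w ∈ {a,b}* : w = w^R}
(A) {a}*

(A) L = {a}* is regular.

This can be recognized by a finite automaton (DFA/NFA).
Regular expressions like {a}* define regular languages.

The other choices are not regular:
- {w ∈ {a,b}* : w = w^R}: After pumping, the string is no longer symmetric
- {a^n b^n : n ≥ 0}: After pumping, the number of a's and b's become unequal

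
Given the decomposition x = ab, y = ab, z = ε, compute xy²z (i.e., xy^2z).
ababab

Given x = 'ab', y = 'ab', z = '' and i = 2:

xy^2z = x + y·y·...·y (2 times) + z
       = 'ab' + 'ab'^2 + ''
       = 'ab' + 'abab' + ''
       = 'ababab'

The pumped string is 'ababab' with length 6.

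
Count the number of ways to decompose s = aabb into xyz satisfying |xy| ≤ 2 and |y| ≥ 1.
3

For s = 'aabb' with pumping length p = 2:

Constraints: |xy| ≤ 2, |y| > 0

Valid decompositions (|xy| ≤ p, |y| ≥ 1):
  • x='', y='a', z='abb'
  • x='a', y='a', z='bb'
  • x='', y='aa', z='bb'

Total count: 3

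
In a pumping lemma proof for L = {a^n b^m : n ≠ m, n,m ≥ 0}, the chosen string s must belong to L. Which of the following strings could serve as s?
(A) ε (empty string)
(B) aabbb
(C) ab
(B) aabbb

The pumping lemma is applied to a string s that lies in L, so first check membership of each option:
- (A) ε = a^0 b^0 has n = m = 0, so it is not in L ✗
- (B) aabbb = a^2 b^3 with 2 ≠ 3, so it is in L ✓
- (C) ab = a^1 b^1 has n = m = 1, so it is not in L ✗

Only (B) aabbb is in L, so it is the only candidate that could play the role of s.
(In a complete proof one picks s in terms of the pumping length p so that |s| ≥ p is guaranteed; a fixed string like aabbb illustrates the shape of such an s.)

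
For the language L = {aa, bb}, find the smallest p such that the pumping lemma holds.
p = 3

For a finite language L, the pumping lemma holds vacuously if p > max|s| for s ∈ L.

The longest string in L = {aa, bb} has length 2.
If p = 3, then no string s ∈ L has |s| ≥ p, so the condition is vacuously true.

The minimum pumping length is p = 3.

Why no smaller p works: for any p ≤ 2, the longest string s ∈ L has |s| = 2 ≥ p, so it would
have to be pumpable; but pumping up (i = 2, 3, ...) produces ever longer strings, which cannot all lie in the
finite language L. So the pumping property fails for every p ≤ 2.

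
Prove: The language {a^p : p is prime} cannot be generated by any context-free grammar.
Assume for contradiction that L is context-free, and let p ≥ 1 be the pumping length given by the pumping lemma for CFLs.
Choose a prime q with q ≥ p and let s = a^q. Then s ∈ L and |s| = q ≥ p.
By the CFL pumping lemma, s = uvxyz for some u, v, x, y, z with |vxy| ≤ p, |vy| ≥ 1, and uv^i xy^i z ∈ L for every i ≥ 0.
All symbols are a's, so only lengths matter: let k = |vy|, with 1 ≤ k ≤ p. Then |uv^i xy^i z| = q + (i − 1)k.

Take i = q + 1: the length is q + qk = q(k + 1).
Both factors satisfy q ≥ 2 and k + 1 ≥ 2, so q(k + 1) is composite and uv^(q+1) xy^(q+1) z ∉ L.

This contradicts the CFL pumping lemma, which requires uv^i xy^i z ∈ L for all i ≥ 0.
Hence L = {a^p : p is prime} is not context-free. ∎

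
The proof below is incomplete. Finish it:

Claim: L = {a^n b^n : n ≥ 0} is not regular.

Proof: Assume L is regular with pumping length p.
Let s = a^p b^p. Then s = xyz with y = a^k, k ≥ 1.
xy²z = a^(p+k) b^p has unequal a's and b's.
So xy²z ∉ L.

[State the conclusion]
This contradicts the pumping lemma for regular languages,
which guarantees xy^i z ∈ L for all i ≥ 0.

Since our assumption that L is regular leads to a contradiction,
we conclude that L = {a^n b^n : n ≥ 0} is NOT regular. ∎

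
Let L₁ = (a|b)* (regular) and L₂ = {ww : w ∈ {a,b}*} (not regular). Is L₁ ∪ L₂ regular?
Yes — L₁ ∪ L₂ is regular.

{ww} ⊆ (a|b)*, so L₁ ∪ L₂ = (a|b)*, which is regular.

Note that the bare facts "L₁ regular, L₂ non-regular" do not settle the question by themselves: the closure of regular languages under ∪, ∩, complement and difference applies only when BOTH operands are regular. With a non-regular operand the result can come out regular or non-regular depending on the specific languages, so one has to work out L₁ ∪ L₂ for this particular pair, as above.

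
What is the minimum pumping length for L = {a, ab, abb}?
p = 4

For a finite language L, the pumping lemma holds vacuously if p > max|s| for s ∈ L.

The longest string in L = {a, ab, abb} has length 3.
If p = 4, then no string s ∈ L has |s| ≥ p, so the condition is vacuously true.

The minimum pumping length is p = 4.

Why no smaller p works: for any p ≤ 3, the longest string s ∈ L has |s| = 3 ≥ p, so it would
have to be pumpable; but pumping up (i = 2, 3, ...) produces ever longer strings, which cannot all lie in the
finite language L. So the pumping property fails for every p ≤ 3.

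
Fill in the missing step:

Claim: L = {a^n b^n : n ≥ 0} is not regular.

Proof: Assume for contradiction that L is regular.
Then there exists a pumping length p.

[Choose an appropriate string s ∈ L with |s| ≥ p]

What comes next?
s = a^p b^p

This string is in L (has equal a's and b's) and has length 2p ≥ p.
Any decomposition xyz with |xy| ≤ p means y consists only of a's,
so pumping will unbalance the counts.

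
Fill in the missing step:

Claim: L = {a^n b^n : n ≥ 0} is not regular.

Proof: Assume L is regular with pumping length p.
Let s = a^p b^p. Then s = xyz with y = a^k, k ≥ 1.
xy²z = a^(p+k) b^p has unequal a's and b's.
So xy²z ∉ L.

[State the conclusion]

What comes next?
This contradicts the pumping lemma for regular languages,
which guarantees xy^i z ∈ L for all i ≥ 0.

Since our assumption that L is regular leads to a contradiction,
we conclude that L = {a^n b^n : n ≥ 0} is NOT regular. ∎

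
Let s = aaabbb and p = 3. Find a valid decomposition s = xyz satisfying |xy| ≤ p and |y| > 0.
x = '', y = 'aaa', z = 'bbb'

For s = aaabbb and p = 3, one valid decomposition is:
- x = '' (length 0)
- y = 'aaa' (length 3)
- z = 'bbb' (length 3)

Verification:
- xyz = '' + 'aaa' + 'bbb' = aaabbb ✓
- |xy| = 3 ≤ 3 ✓
- |y| = 3 > 0 ✓

All pumping lemma constraints are satisfied.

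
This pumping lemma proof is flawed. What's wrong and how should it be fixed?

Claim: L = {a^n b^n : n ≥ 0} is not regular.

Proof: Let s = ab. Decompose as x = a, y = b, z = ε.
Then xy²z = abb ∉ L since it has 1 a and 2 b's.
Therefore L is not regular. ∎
Error: The string s = ab might be shorter than the pumping length p.

Correction: Choose s = a^p b^p to ensure |s| ≥ p. Also, the decomposition is wrong: with |xy| ≤ p, y cannot include b's when s starts with p a's.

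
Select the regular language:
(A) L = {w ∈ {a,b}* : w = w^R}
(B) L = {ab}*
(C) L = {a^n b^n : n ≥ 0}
(B) {ab}*

(B) L = {ab}* is regular.

This can be recognized by a finite automaton (DFA/NFA).
Regular expressions like {ab}* define regular languages.

The other choices are not regular:
- {w ∈ {a,b}* : w = w^R}: After pumping, the string is no longer symmetric
- {a^n b^n : n ≥ 0}: After pumping, the number of a's and b's become unequal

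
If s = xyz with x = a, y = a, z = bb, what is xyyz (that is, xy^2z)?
aaabb

Given x = 'a', y = 'a', z = 'bb' and i = 2:

xy^2z = x + y·y·...·y (2 times) + z
       = 'a' + 'a'^2 + 'bb'
       = 'a' + 'aa' + 'bb'
       = 'aaabb'

The pumped string is 'aaabb' with length 5.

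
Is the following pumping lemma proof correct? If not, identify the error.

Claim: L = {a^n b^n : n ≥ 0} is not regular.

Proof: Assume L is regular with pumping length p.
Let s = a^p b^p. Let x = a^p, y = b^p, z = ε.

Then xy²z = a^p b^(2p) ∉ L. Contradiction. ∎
The proof is INCORRECT.

Error: The decomposition violates |xy| ≤ p.
With x = a^p and y = b^p, we have |xy| = 2p > p.
The pumping lemma requires |xy| ≤ p, so y must be within the first p characters.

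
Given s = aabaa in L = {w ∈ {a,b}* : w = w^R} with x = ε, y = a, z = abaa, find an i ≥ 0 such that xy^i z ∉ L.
i = 0

xy⁰z = ε · ε · abaa = abaa; abaa reversed is aaba ≠ abaa, so it is not a palindrome and is not in L.
(Other choices also work, e.g. i = 2, 3; only i = 1 is guaranteed to stay in L since xy¹z = s.)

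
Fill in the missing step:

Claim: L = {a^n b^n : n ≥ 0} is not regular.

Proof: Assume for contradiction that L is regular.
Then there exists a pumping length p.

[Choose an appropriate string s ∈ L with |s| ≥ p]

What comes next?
s = a^p b^p

This string is in L (has equal a's and b's) and has length 2p ≥ p.
Any decomposition xyz with |xy| ≤ p means y consists only of a's,
so pumping will unbalance the counts.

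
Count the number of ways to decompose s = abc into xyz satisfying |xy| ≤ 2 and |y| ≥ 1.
3

For s = 'abc' with pumping length p = 2:

Constraints: |xy| ≤ 2, |y| > 0

Valid decompositions (|xy| ≤ p, |y| ≥ 1):
  • x='', y='a', z='bc'
  • x='a', y='b', z='c'
  • x='', y='ab', z='c'

Total count: 3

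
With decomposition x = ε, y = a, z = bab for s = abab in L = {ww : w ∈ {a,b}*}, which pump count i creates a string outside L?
i = 2

xy²z = ε · aa · bab = aabab; aabab has odd length 5, so it cannot be written as ww and is not in L.
(Other choices also work, e.g. i = 0, 3; only i = 1 is guaranteed to stay in L since xy¹z = s.)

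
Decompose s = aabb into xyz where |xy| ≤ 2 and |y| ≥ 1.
x = '', y = 'a', z = 'abb'

For s = aabb and p = 2, one valid decomposition is:
- x = '' (length 0)
- y = 'a' (length 1)
- z = 'abb' (length 3)

Verification:
- xyz = '' + 'a' + 'abb' = aabb ✓
- |xy| = 1 ≤ 2 ✓
- |y| = 1 > 0 ✓

All pumping lemma constraints are satisfied.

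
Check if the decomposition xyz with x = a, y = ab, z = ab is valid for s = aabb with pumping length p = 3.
Violated: xyz = s

The decomposition x = a, y = ab, z = ab for s = aabb with p = 3
violates the constraint: xyz = s

xyz = 'a' + 'ab' + 'ab' = 'aabab' ≠ 'aabb' = s. The decomposition doesn't reconstruct s.

Pumping lemma constraints:
1. xyz = s (decomposition is valid)
2. |xy| ≤ p
3. |y| > 0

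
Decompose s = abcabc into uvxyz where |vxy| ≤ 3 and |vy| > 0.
u='ab', v='c', x='a', y='b', z='c'

For s = abcabc with pumping length p = 3:

One valid decomposition:
- u = 'ab'
- v = 'c'
- x = 'a'
- y = 'b'
- z = 'c'

Verification:
- uvxyz = 'ab' + 'c' + 'a' + 'b' + 'c' = abcabc ✓
- |vxy| = |'cab'| = 3 ≤ 3 ✓
- |vy| = |'cb'| = 2 > 0 ✓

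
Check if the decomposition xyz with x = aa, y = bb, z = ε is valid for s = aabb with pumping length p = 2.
Violated: |xy| ≤ p

The decomposition x = aa, y = bb, z = ε for s = aabb with p = 2
violates the constraint: |xy| ≤ p

|xy| = |aabb| = 4 > 2 = p. The decomposition puts too many characters in xy.

Pumping lemma constraints:
1. xyz = s (decomposition is valid)
2. |xy| ≤ p
3. |y| > 0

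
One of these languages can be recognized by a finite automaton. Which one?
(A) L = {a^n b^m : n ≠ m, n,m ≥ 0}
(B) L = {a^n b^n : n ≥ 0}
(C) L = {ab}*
(C) {ab}*

(C) L = {ab}* is regular.

This can be recognized by a finite automaton (DFA/NFA).
Regular expressions like {ab}* define regular languages.

The other choices are not regular:
- {a^n b^m : n ≠ m, n,m ≥ 0}: After pumping a's, we can make n = m
- {a^n b^n : n ≥ 0}: After pumping, the number of a's and b's become unequal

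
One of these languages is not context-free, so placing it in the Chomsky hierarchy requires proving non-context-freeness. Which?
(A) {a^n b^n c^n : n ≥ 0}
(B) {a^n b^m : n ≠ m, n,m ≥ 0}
(A) {a^n b^n c^n : n ≥ 0}

(A) {a^n b^n c^n : n ≥ 0} requires the CFL pumping lemma.

- {a^n b^m : n ≠ m, n,m ≥ 0} is context-free (but not regular)
  • Can be shown non-regular with the regular pumping lemma
  • After pumping a's, we can make n = m

- {a^n b^n c^n : n ≥ 0} is NOT context-free
  • Requires the CFL pumping lemma to prove
  • Cannot maintain three equal counts simultaneously

The CFL pumping lemma is "stronger" in that it can prove non-membership
in the larger class of context-free languages.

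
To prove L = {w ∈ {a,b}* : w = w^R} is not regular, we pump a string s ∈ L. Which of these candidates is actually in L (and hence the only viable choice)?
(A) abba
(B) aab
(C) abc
(A) abba

The pumping lemma is applied to a string s that lies in L, so first check membership of each option:
- (A) abba reversed is abba, the same string, so it is a palindrome and is in L ✓
- (B) aab reversed is baa ≠ aab, so it is not a palindrome and is not in L ✗
- (C) abc reversed is cba ≠ abc, so it is not a palindrome and is not in L ✗

Only (A) abba is in L, so it is the only candidate that could play the role of s.
(In a complete proof one picks s in terms of the pumping length p so that |s| ≥ p is guaranteed; a fixed string like abba illustrates the shape of such an s.)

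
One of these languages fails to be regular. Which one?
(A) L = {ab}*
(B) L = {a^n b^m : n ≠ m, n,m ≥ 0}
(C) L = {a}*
(B) {a^n b^m : n ≠ m, n,m ≥ 0}

(B) L = {a^n b^m : n ≠ m, n,m ≥ 0} is NOT regular.

The pumping lemma can be used to prove this:
After pumping a's, we can make n = m

The other languages are regular because they can be recognized by finite automata.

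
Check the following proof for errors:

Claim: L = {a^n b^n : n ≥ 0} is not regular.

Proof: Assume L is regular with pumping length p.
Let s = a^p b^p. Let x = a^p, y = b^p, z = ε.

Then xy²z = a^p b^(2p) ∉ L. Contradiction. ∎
The proof is INCORRECT.

Error: The decomposition violates |xy| ≤ p.
With x = a^p and y = b^p, we have |xy| = 2p > p.
The pumping lemma requires |xy| ≤ p, so y must be within the first p characters.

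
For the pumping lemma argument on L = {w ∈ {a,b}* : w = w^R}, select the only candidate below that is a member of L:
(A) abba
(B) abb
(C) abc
(A) abba

The pumping lemma is applied to a string s that lies in L, so first check membership of each option:
- (A) abba reversed is abba, the same string, so it is a palindrome and is in L ✓
- (B) abb reversed is bba ≠ abb, so it is not a palindrome and is not in L ✗
- (C) abc reversed is cba ≠ abc, so it is not a palindrome and is not in L ✗

Only (A) abba is in L, so it is the only candidate that could play the role of s.
(In a complete proof one picks s in terms of the pumping length p so that |s| ≥ p is guaranteed; a fixed string like abba illustrates the shape of such an s.)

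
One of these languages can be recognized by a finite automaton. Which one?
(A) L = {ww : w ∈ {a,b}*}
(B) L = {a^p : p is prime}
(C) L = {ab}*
(C) {ab}*

(C) L = {ab}* is regular.

This can be recognized by a finite automaton (DFA/NFA).
Regular expressions like {ab}* define regular languages.

The other choices are not regular:
- {ww : w ∈ {a,b}*}: After pumping, the two halves no longer match
- {a^p : p is prime}: After pumping, the length becomes composite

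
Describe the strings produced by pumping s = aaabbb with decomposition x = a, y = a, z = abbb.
{xy^i z : i ≥ 0} = {a^(2+i) b^3 : i ≥ 0} = {aabbb, aaabbb, aaaabbb, ...}

With x = a, y = a, z = abbb: Starting with aaabbb and pumping the second 'a', we get strings with 2+i a's followed by 3 b's for i = 0, 1, 2, ...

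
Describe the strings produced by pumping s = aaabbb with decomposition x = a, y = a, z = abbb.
{xy^i z : i ≥ 0} = {a^(2+i) b^3 : i ≥ 0} = {aabbb, aaabbb, aaaabbb, ...}

With x = a, y = a, z = abbb: Starting with aaabbb and pumping the second 'a', we get strings with 2+i a's followed by 3 b's for i = 0, 1, 2, ...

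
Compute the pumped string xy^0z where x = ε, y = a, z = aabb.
aabb

Given x = '', y = 'a', z = 'aabb' and i = 0:

xy^0z = x + y·y·...·y (0 times) + z
       = '' + 'a'^0 + 'aabb'
       = '' + '' + 'aabb'
       = 'aabb'

The pumped string is 'aabb' with length 4.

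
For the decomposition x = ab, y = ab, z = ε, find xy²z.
ababab

Given x = 'ab', y = 'ab', z = '' and i = 2:

xy^2z = x + y·y·...·y (2 times) + z
       = 'ab' + 'ab'^2 + ''
       = 'ab' + 'abab' + ''
       = 'ababab'

The pumped string is 'ababab' with length 6.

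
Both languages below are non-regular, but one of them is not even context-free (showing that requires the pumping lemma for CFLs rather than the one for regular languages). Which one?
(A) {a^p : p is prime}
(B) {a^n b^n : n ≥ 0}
(A) {a^p : p is prime}

(A) {a^p : p is prime} requires the CFL pumping lemma.

- {a^n b^n : n ≥ 0} is context-free (but not regular)
  • Can be shown non-regular with the regular pumping lemma
  • After pumping, the number of a's and b's become unequal

- {a^p : p is prime} is NOT context-free
  • Requires the CFL pumping lemma to prove
  • The CFL pumping lemma also fails because prime gaps are unbounded

The CFL pumping lemma is "stronger" in that it can prove non-membership
in the larger class of context-free languages.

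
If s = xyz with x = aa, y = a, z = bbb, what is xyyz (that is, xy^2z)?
aaaabbb

Given x = 'aa', y = 'a', z = 'bbb' and i = 2:

xy^2z = x + y·y·...·y (2 times) + z
       = 'aa' + 'a'^2 + 'bbb'
       = 'aa' + 'aa' + 'bbb'
       = 'aaaabbb'

The pumped string is 'aaaabbb' with length 7.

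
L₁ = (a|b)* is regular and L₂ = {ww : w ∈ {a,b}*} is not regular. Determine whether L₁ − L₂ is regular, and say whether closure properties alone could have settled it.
No — L₁ − L₂ is not regular.

L₁ − L₂ is the complement of {ww} within {a,b}*. If it were regular, its complement {ww} would be regular as well (regular languages are closed under complement) — contradiction. So L₁ − L₂ is not regular.

Note that the bare facts "L₁ regular, L₂ non-regular" do not settle the question by themselves: the closure of regular languages under ∪, ∩, complement and difference applies only when BOTH operands are regular. With a non-regular operand the result can come out regular or non-regular depending on the specific languages, so one has to work out L₁ − L₂ for this particular pair, as above.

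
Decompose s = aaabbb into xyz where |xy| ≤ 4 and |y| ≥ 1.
x = '', y = 'aaa', z = 'bbb'

For s = aaabbb and p = 4, one valid decomposition is:
- x = '' (length 0)
- y = 'aaa' (length 3)
- z = 'bbb' (length 3)

Verification:
- xyz = '' + 'aaa' + 'bbb' = aaabbb ✓
- |xy| = 3 ≤ 4 ✓
- |y| = 3 > 0 ✓

All pumping lemma constraints are satisfied.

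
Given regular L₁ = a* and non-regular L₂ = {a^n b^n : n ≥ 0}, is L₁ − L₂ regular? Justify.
Yes — L₁ − L₂ is regular.

The only string of a* that lies in {a^n b^n} is ε, so L₁ − L₂ = a* − {ε} = a⁺ = aa*, which is regular.

Note that the bare facts "L₁ regular, L₂ non-regular" do not settle the question by themselves: the closure of regular languages under ∪, ∩, complement and difference applies only when BOTH operands are regular. With a non-regular operand the result can come out regular or non-regular depending on the specific languages, so one has to work out L₁ − L₂ for this particular pair, as above.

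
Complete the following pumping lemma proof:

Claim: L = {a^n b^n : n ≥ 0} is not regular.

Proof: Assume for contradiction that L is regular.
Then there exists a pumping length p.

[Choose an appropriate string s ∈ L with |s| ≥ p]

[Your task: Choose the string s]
s = a^p b^p

This string is in L (has equal a's and b's) and has length 2p ≥ p.
Any decomposition xyz with |xy| ≤ p means y consists only of a's,
so pumping will unbalance the counts.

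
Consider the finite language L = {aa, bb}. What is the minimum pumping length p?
p = 3

For a finite language L, the pumping lemma holds vacuously if p > max|s| for s ∈ L.

The longest string in L = {aa, bb} has length 2.
If p = 3, then no string s ∈ L has |s| ≥ p, so the condition is vacuously true.

The minimum pumping length is p = 3.

Why no smaller p works: for any p ≤ 2, the longest string s ∈ L has |s| = 2 ≥ p, so it would
have to be pumpable; but pumping up (i = 2, 3, ...) produces ever longer strings, which cannot all lie in the
finite language L. So the pumping property fails for every p ≤ 2.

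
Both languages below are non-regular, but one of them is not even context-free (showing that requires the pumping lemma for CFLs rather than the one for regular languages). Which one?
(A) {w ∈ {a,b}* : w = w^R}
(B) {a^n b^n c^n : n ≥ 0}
(B) {a^n b^n c^n : n ≥ 0}

(B) {a^n b^n c^n : n ≥ 0} requires the CFL pumping lemma.

- {w ∈ {a,b}* : w = w^R} is context-free (but not regular)
  • Can be shown non-regular with the regular pumping lemma
  • After pumping, the string is no longer symmetric

- {a^n b^n c^n : n ≥ 0} is NOT context-free
  • Requires the CFL pumping lemma to prove
  • Cannot maintain three equal counts simultaneously

The CFL pumping lemma is "stronger" in that it can prove non-membership
in the larger class of context-free languages.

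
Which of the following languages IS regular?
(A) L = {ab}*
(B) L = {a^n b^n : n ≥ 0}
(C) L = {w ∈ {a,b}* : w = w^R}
(A) {ab}*

(A) L = {ab}* is regular.

This can be recognized by a finite automaton (DFA/NFA).
Regular expressions like {ab}* define regular languages.

The other choices are not regular:
- {w ∈ {a,b}* : w = w^R}: After pumping, the string is no longer symmetric
- {a^n b^n : n ≥ 0}: After pumping, the number of a's and b's become unequal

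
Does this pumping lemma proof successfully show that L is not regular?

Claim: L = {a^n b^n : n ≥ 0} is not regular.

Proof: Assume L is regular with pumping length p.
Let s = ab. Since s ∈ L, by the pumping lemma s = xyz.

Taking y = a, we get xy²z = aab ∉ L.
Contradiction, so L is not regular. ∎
The proof is INCORRECT.

Error: The string s = ab may be shorter than p.
The pumping lemma only applies to strings with |s| ≥ p, and p is not under our control.
We must choose s in terms of p, e.g. s = a^p b^p, to ensure |s| ≥ p.
(The proof also fixes one particular y; a valid argument must handle every decomposition with |xy| ≤ p and |y| ≥ 1 — for s = a^p b^p this forces y = a^k, and then xy²z = a^(p+k) b^p ∉ L.)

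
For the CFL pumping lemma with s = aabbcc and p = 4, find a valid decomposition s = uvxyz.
u='a', v='a', x='bb', y='c', z='c'

For s = aabbcc with pumping length p = 4:

One valid decomposition:
- u = 'a'
- v = 'a'
- x = 'bb'
- y = 'c'
- z = 'c'

Verification:
- uvxyz = 'a' + 'a' + 'bb' + 'c' + 'c' = aabbcc ✓
- |vxy| = |'abbc'| = 4 ≤ 4 ✓
- |vy| = |'ac'| = 2 > 0 ✓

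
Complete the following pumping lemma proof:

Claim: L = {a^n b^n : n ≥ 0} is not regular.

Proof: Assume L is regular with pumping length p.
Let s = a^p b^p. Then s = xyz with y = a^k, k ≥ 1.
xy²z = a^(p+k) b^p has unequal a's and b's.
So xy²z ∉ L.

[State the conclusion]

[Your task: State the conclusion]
This contradicts the pumping lemma for regular languages,
which guarantees xy^i z ∈ L for all i ≥ 0.

Since our assumption that L is regular leads to a contradiction,
we conclude that L = {a^n b^n : n ≥ 0} is NOT regular. ∎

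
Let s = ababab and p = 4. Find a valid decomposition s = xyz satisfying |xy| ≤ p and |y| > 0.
x = '', y = 'aba', z = 'bab'

For s = ababab and p = 4, one valid decomposition is:
- x = '' (length 0)
- y = 'aba' (length 3)
- z = 'bab' (length 3)

Verification:
- xyz = '' + 'aba' + 'bab' = ababab ✓
- |xy| = 3 ≤ 4 ✓
- |y| = 3 > 0 ✓

All pumping lemma constraints are satisfied.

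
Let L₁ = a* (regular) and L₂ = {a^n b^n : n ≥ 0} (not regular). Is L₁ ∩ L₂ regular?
Yes — L₁ ∩ L₂ is regular.

A string of a* contains no b's, and the only string of {a^n b^n} with no b's is ε (n = 0). So L₁ ∩ L₂ = {ε}, a finite language, which is regular.

Note that the bare facts "L₁ regular, L₂ non-regular" do not settle the question by themselves: the closure of regular languages under ∪, ∩, complement and difference applies only when BOTH operands are regular. With a non-regular operand the result can come out regular or non-regular depending on the specific languages, so one has to work out L₁ ∩ L₂ for this particular pair, as above.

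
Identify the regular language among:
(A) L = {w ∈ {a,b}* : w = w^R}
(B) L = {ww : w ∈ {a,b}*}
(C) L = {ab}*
(C) {ab}*

(C) L = {ab}* is regular.

This can be recognized by a finite automaton (DFA/NFA).
Regular expressions like {ab}* define regular languages.

The other choices are not regular:
- {ww : w ∈ {a,b}*}: After pumping, the two halves no longer match
- {w ∈ {a,b}* : w = w^R}: After pumping, the string is no longer symmetric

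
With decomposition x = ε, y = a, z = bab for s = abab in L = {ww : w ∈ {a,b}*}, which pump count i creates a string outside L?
i = 2

xy²z = ε · aa · bab = aabab; aabab has odd length 5, so it cannot be written as ww and is not in L.
(Other choices also work, e.g. i = 0, 3; only i = 1 is guaranteed to stay in L since xy¹z = s.)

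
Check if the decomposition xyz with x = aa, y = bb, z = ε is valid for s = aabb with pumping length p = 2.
Violated: |xy| ≤ p

The decomposition x = aa, y = bb, z = ε for s = aabb with p = 2
violates the constraint: |xy| ≤ p

|xy| = |aabb| = 4 > 2 = p. The decomposition puts too many characters in xy.

Pumping lemma constraints:
1. xyz = s (decomposition is valid)
2. |xy| ≤ p
3. |y| > 0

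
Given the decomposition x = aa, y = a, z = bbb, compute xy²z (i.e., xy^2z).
aaaabbb

Given x = 'aa', y = 'a', z = 'bbb' and i = 2:

xy^2z = x + y·y·...·y (2 times) + z
       = 'aa' + 'a'^2 + 'bbb'
       = 'aa' + 'aa' + 'bbb'
       = 'aaaabbb'

The pumped string is 'aaaabbb' with length 7.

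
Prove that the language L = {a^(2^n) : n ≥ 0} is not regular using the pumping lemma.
Assume for contradiction that L is regular, and let p ≥ 1 be the pumping length given by the pumping lemma.
Choose s = a^(2^p). Then s ∈ L and |s| = 2^p ≥ p.
By the pumping lemma, s = xyz for some x, y, z with |xy| ≤ p, |y| ≥ 1, and xy^i z ∈ L for every i ≥ 0.
Here y = a^k for some k with 1 ≤ k ≤ |xy| ≤ p, and p < 2^p.

Take i = 2: |xy²z| = 2^p + k.
Now 2^p < 2^p + k ≤ 2^p + p < 2^p + 2^p = 2^(p+1).
So |xy²z| lies strictly between the consecutive powers of two 2^p and 2^(p+1), hence is not a power of 2, and xy²z ∉ L.

This contradicts the pumping lemma, which requires xy^i z ∈ L for all i ≥ 0.
Hence L = {a^(2^n) : n ≥ 0} is not regular. ∎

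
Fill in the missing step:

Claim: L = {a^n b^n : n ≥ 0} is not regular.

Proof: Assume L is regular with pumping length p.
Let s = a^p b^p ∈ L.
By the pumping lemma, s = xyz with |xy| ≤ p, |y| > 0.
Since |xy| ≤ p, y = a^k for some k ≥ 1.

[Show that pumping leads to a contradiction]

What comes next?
Consider xy²z = a^(p+k) b^p.

Since k ≥ 1, we have p + k > p.
So xy²z has more a's than b's: (p+k) a's vs p b's.
This means xy²z ∉ L because a^n b^n requires equal counts.

This contradicts the pumping lemma which states xy²z ∈ L.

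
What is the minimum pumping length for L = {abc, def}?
p = 4

For a finite language L, the pumping lemma holds vacuously if p > max|s| for s ∈ L.

The longest string in L = {abc, def} has length 3.
If p = 4, then no string s ∈ L has |s| ≥ p, so the condition is vacuously true.

The minimum pumping length is p = 4.

Why no smaller p works: for any p ≤ 3, the longest string s ∈ L has |s| = 3 ≥ p, so it would
have to be pumpable; but pumping up (i = 2, 3, ...) produces ever longer strings, which cannot all lie in the
finite language L. So the pumping property fails for every p ≤ 3.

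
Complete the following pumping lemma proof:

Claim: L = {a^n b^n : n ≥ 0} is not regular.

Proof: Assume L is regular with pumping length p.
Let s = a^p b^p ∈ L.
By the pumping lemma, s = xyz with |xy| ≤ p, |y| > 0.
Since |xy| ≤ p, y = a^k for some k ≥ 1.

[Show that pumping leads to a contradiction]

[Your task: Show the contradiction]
Consider xy²z = a^(p+k) b^p.

Since k ≥ 1, we have p + k > p.
So xy²z has more a's than b's: (p+k) a's vs p b's.
This means xy²z ∉ L because a^n b^n requires equal counts.

This contradicts the pumping lemma which states xy²z ∈ L.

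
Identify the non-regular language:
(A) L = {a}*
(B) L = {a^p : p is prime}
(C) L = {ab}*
(B) {a^p : p is prime}

(B) L = {a^p : p is prime} is NOT regular.

The pumping lemma can be used to prove this:
After pumping, the length becomes composite

The other languages are regular because they can be recognized by finite automata.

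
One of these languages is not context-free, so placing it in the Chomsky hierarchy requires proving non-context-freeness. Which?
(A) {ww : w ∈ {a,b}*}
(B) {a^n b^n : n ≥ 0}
(A) {ww : w ∈ {a,b}*}

(A) {ww : w ∈ {a,b}*} requires the CFL pumping lemma.

- {a^n b^n : n ≥ 0} is context-free (but not regular)
  • Can be shown non-regular with the regular pumping lemma
  • After pumping, the number of a's and b's become unequal

- {ww : w ∈ {a,b}*} is NOT context-free
  • Requires the CFL pumping lemma to prove
  • Cannot verify equality of two arbitrary substrings

The CFL pumping lemma is "stronger" in that it can prove non-membership
in the larger class of context-free languages.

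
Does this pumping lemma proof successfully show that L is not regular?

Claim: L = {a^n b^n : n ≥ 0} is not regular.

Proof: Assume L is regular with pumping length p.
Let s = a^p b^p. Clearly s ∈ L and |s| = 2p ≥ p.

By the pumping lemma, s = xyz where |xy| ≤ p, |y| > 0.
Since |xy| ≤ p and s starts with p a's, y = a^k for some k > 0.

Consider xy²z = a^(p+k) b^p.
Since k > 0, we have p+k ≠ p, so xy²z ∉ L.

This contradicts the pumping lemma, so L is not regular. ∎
The proof is correct.

This proof is valid because:
1. The string s = a^p b^p is correctly in L
2. The decomposition analysis is correct: y must consist only of a's
3. The contradiction is valid: pumping increases a's but not b's
4. The conclusion follows logically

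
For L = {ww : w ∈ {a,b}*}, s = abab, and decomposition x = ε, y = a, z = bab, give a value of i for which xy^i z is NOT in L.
i = 0

xy⁰z = ε · ε · bab = bab; bab has odd length 3, so it cannot be written as ww and is not in L.
(Other choices also work, e.g. i = 2, 3; only i = 1 is guaranteed to stay in L since xy¹z = s.)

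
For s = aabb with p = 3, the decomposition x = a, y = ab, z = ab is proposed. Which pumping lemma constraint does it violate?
Violated: xyz = s

The decomposition x = a, y = ab, z = ab for s = aabb with p = 3
violates the constraint: xyz = s

xyz = 'a' + 'ab' + 'ab' = 'aabab' ≠ 'aabb' = s. The decomposition doesn't reconstruct s.

Pumping lemma constraints:
1. xyz = s (decomposition is valid)
2. |xy| ≤ p
3. |y| > 0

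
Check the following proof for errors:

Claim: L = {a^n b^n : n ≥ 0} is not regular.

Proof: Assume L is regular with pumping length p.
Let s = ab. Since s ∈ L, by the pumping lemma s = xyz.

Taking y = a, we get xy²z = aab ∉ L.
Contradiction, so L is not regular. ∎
The proof is INCORRECT.

Error: The string s = ab may be shorter than p.
The pumping lemma only applies to strings with |s| ≥ p, and p is not under our control.
We must choose s in terms of p, e.g. s = a^p b^p, to ensure |s| ≥ p.
(The proof also fixes one particular y; a valid argument must handle every decomposition with |xy| ≤ p and |y| ≥ 1 — for s = a^p b^p this forces y = a^k, and then xy²z = a^(p+k) b^p ∉ L.)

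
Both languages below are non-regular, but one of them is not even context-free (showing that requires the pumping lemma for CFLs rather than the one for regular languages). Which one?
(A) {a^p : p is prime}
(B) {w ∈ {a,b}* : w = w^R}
(A) {a^p : p is prime}

(A) {a^p : p is prime} requires the CFL pumping lemma.

- {w ∈ {a,b}* : w = w^R} is context-free (but not regular)
  • Can be shown non-regular with the regular pumping lemma
  • After pumping, the string is no longer symmetric

- {a^p : p is prime} is NOT context-free
  • Requires the CFL pumping lemma to prove
  • The CFL pumping lemma also fails because prime gaps are unbounded

The CFL pumping lemma is "stronger" in that it can prove non-membership
in the larger class of context-free languages.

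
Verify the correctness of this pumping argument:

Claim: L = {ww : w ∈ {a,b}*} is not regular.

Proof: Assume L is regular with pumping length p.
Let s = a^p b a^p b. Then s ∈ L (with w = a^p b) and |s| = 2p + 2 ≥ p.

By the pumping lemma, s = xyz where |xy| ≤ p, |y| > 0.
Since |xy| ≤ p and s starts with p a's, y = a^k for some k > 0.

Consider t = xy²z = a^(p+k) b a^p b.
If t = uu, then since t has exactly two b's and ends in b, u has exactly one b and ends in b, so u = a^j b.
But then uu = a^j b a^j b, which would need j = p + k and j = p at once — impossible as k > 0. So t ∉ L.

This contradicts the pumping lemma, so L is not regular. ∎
The proof is correct.

This proof is valid because:
1. s = a^p b a^p b is in L and is chosen in terms of p, so |s| ≥ p holds for every p
2. The decomposition analysis is correct: |xy| ≤ p forces y to lie inside the leading a's
3. The contradiction is valid: the argument shows a^(p+k) b a^p b cannot be split into two equal halves
4. The conclusion follows logically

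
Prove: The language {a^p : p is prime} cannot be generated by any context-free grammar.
Assume for contradiction that L is context-free, and let p ≥ 1 be the pumping length given by the pumping lemma for CFLs.
Choose a prime q with q ≥ p and let s = a^q. Then s ∈ L and |s| = q ≥ p.
By the CFL pumping lemma, s = uvxyz for some u, v, x, y, z with |vxy| ≤ p, |vy| ≥ 1, and uv^i xy^i z ∈ L for every i ≥ 0.
All symbols are a's, so only lengths matter: let k = |vy|, with 1 ≤ k ≤ p. Then |uv^i xy^i z| = q + (i − 1)k.

Take i = q + 1: the length is q + qk = q(k + 1).
Both factors satisfy q ≥ 2 and k + 1 ≥ 2, so q(k + 1) is composite and uv^(q+1) xy^(q+1) z ∉ L.

This contradicts the CFL pumping lemma, which requires uv^i xy^i z ∈ L for all i ≥ 0.
Hence L = {a^p : p is prime} is not context-free. ∎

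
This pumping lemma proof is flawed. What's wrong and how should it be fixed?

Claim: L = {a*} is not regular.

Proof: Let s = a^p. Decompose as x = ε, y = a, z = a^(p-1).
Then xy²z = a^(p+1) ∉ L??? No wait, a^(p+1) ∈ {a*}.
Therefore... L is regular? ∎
Error: The proof attempts to show a*  is not regular, but a* IS regular!

Correction: a* is a regular language (recognized by a simple DFA with one accepting state and self-loop on 'a'). The pumping lemma can only prove non-regularity, not regularity. For regular languages, pumping always works.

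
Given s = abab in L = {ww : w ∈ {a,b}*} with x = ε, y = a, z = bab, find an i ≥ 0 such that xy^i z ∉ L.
i = 3

xy³z = ε · aaa · bab = aaabab; aaabab has length 6; its halves are aaa and bab, which differ, so it is not in L.
(Other choices also work, e.g. i = 0, 2; only i = 1 is guaranteed to stay in L since xy¹z = s.)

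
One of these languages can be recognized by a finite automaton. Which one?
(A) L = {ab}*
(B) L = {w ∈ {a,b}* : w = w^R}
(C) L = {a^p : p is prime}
(A) {ab}*

(A) L = {ab}* is regular.

This can be recognized by a finite automaton (DFA/NFA).
Regular expressions like {ab}* define regular languages.

The other choices are not regular:
- {a^p : p is prime}: After pumping, the length becomes composite
- {w ∈ {a,b}* : w = w^R}: After pumping, the string is no longer symmetric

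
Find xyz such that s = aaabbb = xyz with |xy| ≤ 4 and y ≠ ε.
x = '', y = 'a', z = 'aabbb'

For s = aaabbb and p = 4, one valid decomposition is:
- x = '' (length 0)
- y = 'a' (length 1)
- z = 'aabbb' (length 5)

Verification:
- xyz = '' + 'a' + 'aabbb' = aaabbb ✓
- |xy| = 1 ≤ 4 ✓
- |y| = 1 > 0 ✓

All pumping lemma constraints are satisfied.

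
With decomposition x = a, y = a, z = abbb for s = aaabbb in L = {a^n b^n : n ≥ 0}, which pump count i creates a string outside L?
i = 3

xy³z = a · aaa · abbb = aaaaabbb; aaaaabbb has 5 a's and 3 b's; 5 ≠ 3, so it is not in L.
(Other choices also work, e.g. i = 0, 2; only i = 1 is guaranteed to stay in L since xy¹z = s.)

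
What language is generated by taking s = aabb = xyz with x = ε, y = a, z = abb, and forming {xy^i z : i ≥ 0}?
{xy^i z : i ≥ 0} = {a^(i+1) b^2 : i ≥ 0} = {abb, aabb, aaabb, ...}

With x = ε, y = a, z = abb: Starting with aabb and pumping the first 'a' (z = abb keeps the second 'a'), we get strings with i+1 a's followed by 2 b's for i = 0, 1, 2, ...; note bb is not produced because z always contributes one a.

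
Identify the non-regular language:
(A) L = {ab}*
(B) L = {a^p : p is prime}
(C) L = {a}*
(B) {a^p : p is prime}

(B) L = {a^p : p is prime} is NOT regular.

The pumping lemma can be used to prove this:
After pumping, the length becomes composite

The other languages are regular because they can be recognized by finite automata.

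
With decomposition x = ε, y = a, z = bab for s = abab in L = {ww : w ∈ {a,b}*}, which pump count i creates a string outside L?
i = 3

xy³z = ε · aaa · bab = aaabab; aaabab has length 6; its halves are aaa and bab, which differ, so it is not in L.
(Other choices also work, e.g. i = 0, 2; only i = 1 is guaranteed to stay in L since xy¹z = s.)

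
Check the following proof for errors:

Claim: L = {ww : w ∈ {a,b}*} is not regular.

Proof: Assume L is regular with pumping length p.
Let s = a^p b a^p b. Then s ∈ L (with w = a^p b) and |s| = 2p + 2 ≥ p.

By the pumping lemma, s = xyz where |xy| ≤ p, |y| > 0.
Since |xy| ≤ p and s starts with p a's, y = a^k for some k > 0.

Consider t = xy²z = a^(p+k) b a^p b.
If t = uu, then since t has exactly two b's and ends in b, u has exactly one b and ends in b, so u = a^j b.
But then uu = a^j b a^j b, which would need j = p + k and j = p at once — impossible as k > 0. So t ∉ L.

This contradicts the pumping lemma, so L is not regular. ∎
The proof is correct.

This proof is valid because:
1. s = a^p b a^p b is in L and is chosen in terms of p, so |s| ≥ p holds for every p
2. The decomposition analysis is correct: |xy| ≤ p forces y to lie inside the leading a's
3. The contradiction is valid: the argument shows a^(p+k) b a^p b cannot be split into two equal halves
4. The conclusion follows logically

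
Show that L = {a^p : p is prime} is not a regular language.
Assume for contradiction that L is regular, and let p ≥ 1 be the pumping length given by the pumping lemma.
Choose a prime q with q ≥ p (one exists because there are infinitely many primes) and let s = a^q. Then s ∈ L and |s| = q ≥ p.
By the pumping lemma, s = xyz for some x, y, z with |xy| ≤ p, |y| ≥ 1, and xy^i z ∈ L for every i ≥ 0.
Here y = a^k for some k with 1 ≤ k ≤ p, and xy^i z = a^(q + (i − 1)k) for every i ≥ 0.

Take i = q + 1: |xy^(q+1) z| = q + qk = q(k + 1).
Both factors satisfy q ≥ 2 and k + 1 ≥ 2, so q(k + 1) is composite, and xy^(q+1) z ∉ L.

This contradicts the pumping lemma, which requires xy^i z ∈ L for all i ≥ 0.
Hence L = {a^p : p is prime} is not regular. ∎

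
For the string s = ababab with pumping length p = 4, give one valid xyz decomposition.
x = '', y = 'ab', z = 'abab'

For s = ababab and p = 4, one valid decomposition is:
- x = '' (length 0)
- y = 'ab' (length 2)
- z = 'abab' (length 4)

Verification:
- xyz = '' + 'ab' + 'abab' = ababab ✓
- |xy| = 2 ≤ 4 ✓
- |y| = 2 > 0 ✓

All pumping lemma constraints are satisfied.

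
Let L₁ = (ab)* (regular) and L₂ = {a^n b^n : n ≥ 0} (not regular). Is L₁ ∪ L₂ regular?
No — L₁ ∪ L₂ is not regular.

Let U = (ab)* ∪ {a^n b^n}. If U were regular, then U ∩ aa*bb* would be regular (closure under intersection with a regular language). But (ab)* ∩ aa*bb* = {ab} and {a^n b^n} ∩ aa*bb* = {a^n b^n : n ≥ 1}, so U ∩ aa*bb* = {a^n b^n : n ≥ 1}, which is not regular. Hence U is not regular.

Note that the bare facts "L₁ regular, L₂ non-regular" do not settle the question by themselves: the closure of regular languages under ∪, ∩, complement and difference applies only when BOTH operands are regular. With a non-regular operand the result can come out regular or non-regular depending on the specific languages, so one has to work out L₁ ∪ L₂ for this particular pair, as above.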